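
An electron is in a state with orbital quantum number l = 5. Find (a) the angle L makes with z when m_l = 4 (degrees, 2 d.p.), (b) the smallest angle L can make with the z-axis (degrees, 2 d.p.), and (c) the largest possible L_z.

θ(m_l=4) ≈ 43.09°; θ_min ≈ 24.09°; L_z,max = 5ℏ

For m_l = 4: cos θ = 4/√30, θ ≈ 43.09°.
cos θ_min = 5/√30, so θ_min ≈ 24.09°.
L_z,max = lℏ = 5ℏ.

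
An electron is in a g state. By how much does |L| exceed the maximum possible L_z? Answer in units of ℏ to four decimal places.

A g state has l = 4.
|L| = 2√5 ℏ ≈ 4.4721ℏ, while L_z,max = lℏ = 4ℏ.
The difference is (2√5 − 4)ℏ ≈ 0.4721ℏ.

|L| − L_z,max ≈ 0.4721ℏ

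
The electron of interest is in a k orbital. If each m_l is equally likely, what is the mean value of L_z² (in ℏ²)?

⟨L_z²⟩ = 18.67 ℏ²

For a k orbital, l = 7.
m_l runs from −7 to 7, i.e. {-7, -6, -5, -4, -3, -2, -1, 0, 1, 2, 3, 4, 5, 6, 7}.
⟨L_z²⟩ = ℏ²·(Σ m_l²)/(2l+1) = ℏ²·280/15 = 18.67ℏ².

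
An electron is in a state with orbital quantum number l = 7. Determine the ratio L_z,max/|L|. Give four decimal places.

|L| = 2√14 ℏ ≈ 7.4833ℏ, while L_z,max = lℏ = 7ℏ.
L_z,max/|L| = 7/√56 = 0.9354.

L_z,max/|L| = 0.9354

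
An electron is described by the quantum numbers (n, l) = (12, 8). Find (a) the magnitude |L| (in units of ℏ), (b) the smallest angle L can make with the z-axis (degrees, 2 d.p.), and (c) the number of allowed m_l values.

|L| = ℏ√(8·9) = 6√2 ℏ ≈ 8.485ℏ.
cos θ_min = 8/√72, so θ_min ≈ 19.47°.
There are 2l+1 = 17 values of m_l.

|L| = 6√2 ℏ ≈ 8.485ℏ; θ_min ≈ 19.47°; 17 values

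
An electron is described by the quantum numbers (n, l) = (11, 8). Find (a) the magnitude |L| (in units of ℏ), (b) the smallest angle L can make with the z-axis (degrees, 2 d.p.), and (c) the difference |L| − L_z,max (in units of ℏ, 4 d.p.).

|L| = ℏ√(8·9) = 6√2 ℏ ≈ 8.485ℏ.
cos θ_min = 8/√72, so θ_min ≈ 19.47°.
|L| − L_z,max = (6√2 − 8)ℏ ≈ 0.4853ℏ.

|L| = 6√2 ℏ ≈ 8.485ℏ; θ_min ≈ 19.47°; |L|−L_z,max ≈ 0.4853ℏ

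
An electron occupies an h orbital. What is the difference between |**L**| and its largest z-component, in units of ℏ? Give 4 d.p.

|L| − L_z,max ≈ 0.4772ℏ

For an h orbital, l = 5.
|L| = √30 ℏ ≈ 5.4772ℏ, while L_z,max = lℏ = 5ℏ.
The difference is (√30 − 5)ℏ ≈ 0.4772ℏ.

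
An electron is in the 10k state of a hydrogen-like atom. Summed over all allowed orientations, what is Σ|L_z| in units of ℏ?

The 10k subshell has l = 7.
m_l runs from −7 to 7, i.e. {-7, -6, -5, -4, -3, -2, -1, 0, 1, 2, 3, 4, 5, 6, 7}.
Σ|m_l| = 2·7(7+1)/2 = 56.

Σ|L_z| = 56 ℏ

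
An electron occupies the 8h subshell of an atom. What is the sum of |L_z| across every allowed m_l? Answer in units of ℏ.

Σ|L_z| = 30 ℏ

The 8h subshell has l = 5.
m_l runs from −5 to 5, i.e. {-5, -4, -3, -2, -1, 0, 1, 2, 3, 4, 5}.
Σ|m_l| = 2·5(5+1)/2 = 30.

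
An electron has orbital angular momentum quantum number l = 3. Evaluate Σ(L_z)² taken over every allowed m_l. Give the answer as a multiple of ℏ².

Σ(L_z)² = 28 ℏ²

m_l ∈ {-3, -2, -1, 0, 1, 2, 3}.
Summing m² from −3 to 3: Σ m_l² = 28.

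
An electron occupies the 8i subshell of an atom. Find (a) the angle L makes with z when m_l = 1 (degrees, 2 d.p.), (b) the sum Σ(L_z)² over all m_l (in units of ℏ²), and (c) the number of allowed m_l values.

θ(m_l=1) ≈ 81.12°; Σ(L_z)² = 182 ℏ²; 13 values

The 8i subshell has l = 6.
For m_l = 1: cos θ = 1/√42, θ ≈ 81.12°.
Σ m_l² = 182, so Σ(L_z)² = 182 ℏ².
There are 2l+1 = 13 values of m_l.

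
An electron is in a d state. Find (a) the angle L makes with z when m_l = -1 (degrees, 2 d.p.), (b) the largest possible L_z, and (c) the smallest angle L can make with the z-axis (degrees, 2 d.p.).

D corresponds to l = 2.
For m_l = -1: cos θ = -1/√6, θ ≈ 114.09°.
L_z,max = lℏ = 2ℏ.
cos θ_min = 2/√6, so θ_min ≈ 35.26°.

θ(m_l=-1) ≈ 114.09°; L_z,max = 2ℏ; θ_min ≈ 35.26°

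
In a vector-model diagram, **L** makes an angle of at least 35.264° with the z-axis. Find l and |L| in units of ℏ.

l = 2, |L| = √6 ℏ ≈ 2.449ℏ

cos θ_min = l/√(l(l+1)) = √(l/(l+1)), so l/(l+1) = cos²(35.264°) = 0.6667.
Thus l = 0.6667/(1 − 0.6667) ≈ 2.
Then |L| = ℏ√(2·3) = √6 ℏ.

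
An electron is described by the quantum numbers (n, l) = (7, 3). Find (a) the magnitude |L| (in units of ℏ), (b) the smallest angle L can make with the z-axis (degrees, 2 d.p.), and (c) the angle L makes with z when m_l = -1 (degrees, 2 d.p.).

|L| = 2√3 ℏ ≈ 3.464ℏ; θ_min ≈ 30.00°; θ(m_l=-1) ≈ 106.78°

|L| = ℏ√(3·4) = 2√3 ℏ ≈ 3.464ℏ.
cos θ_min = 3/√12, so θ_min ≈ 30.00°.
For m_l = -1: cos θ = -1/√12, θ ≈ 106.78°.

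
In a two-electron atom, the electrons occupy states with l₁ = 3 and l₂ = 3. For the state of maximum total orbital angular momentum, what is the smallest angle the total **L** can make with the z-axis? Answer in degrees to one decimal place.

θ_min ≈ 22.2°

By the triangle rule, |l₁ − l₂| ≤ L ≤ l₁ + l₂.
L ∈ {0, 1, 2, 3, 4, 5, 6}.
The maximum is L = 6, with |L_tot| = ℏ√(6·7) = √42 ℏ.
The minimum angle with z is arccos(6/√42) ≈ 22.2°.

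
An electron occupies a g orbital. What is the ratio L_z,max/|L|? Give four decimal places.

The letter g corresponds to l = 4.
|L| = 2√5 ℏ ≈ 4.4721ℏ, while L_z,max = lℏ = 4ℏ.
L_z,max/|L| = 4/√20 = 0.8944.

L_z,max/|L| = 0.8944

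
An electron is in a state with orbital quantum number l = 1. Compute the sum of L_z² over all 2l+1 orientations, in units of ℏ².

Σ(L_z)² = 2 ℏ²

m_l runs from −1 to 1, i.e. {-1, 0, 1}.
Σ m_l² = 2·(1) = 2.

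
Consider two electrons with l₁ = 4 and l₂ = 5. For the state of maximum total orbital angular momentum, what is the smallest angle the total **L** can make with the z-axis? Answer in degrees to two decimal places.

θ_min ≈ 18.43°

The total orbital quantum number L ranges from |l₁ − l₂| to l₁ + l₂ in integer steps.
L ∈ {1, 2, 3, 4, 5, 6, 7, 8, 9}.
The maximum is L = 9, with |L_tot| = ℏ√(9·10) = 3√10 ℏ.
The minimum angle with z is arccos(9/√90) ≈ 18.43°.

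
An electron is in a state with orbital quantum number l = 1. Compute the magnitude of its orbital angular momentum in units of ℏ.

|L| = √2 ℏ ≈ 1.414ℏ

|L| = ℏ√(l(l+1)) = ℏ√(1·2) = √2 ℏ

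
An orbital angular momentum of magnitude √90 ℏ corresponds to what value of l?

|L| = ℏ√(l(l+1)), so l(l+1) = 90.
Solving: l = 9.

l = 9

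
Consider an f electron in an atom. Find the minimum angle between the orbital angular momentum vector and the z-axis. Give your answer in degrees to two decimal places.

θ_min ≈ 30.00°

The letter f corresponds to l = 3.
|L| = ℏ√(l(l+1)) = 2√3 ℏ.
The smallest angle corresponds to the largest L_z, i.e. m_l = l = 3, giving L_z = 3ℏ.
cos θ_min = 3/√12, so θ_min ≈ 30.00°.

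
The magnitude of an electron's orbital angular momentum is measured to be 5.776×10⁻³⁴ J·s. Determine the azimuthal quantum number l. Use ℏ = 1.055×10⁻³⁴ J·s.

l = 5

|L|/ℏ = (5.776×10⁻³⁴)/(1.055×10⁻³⁴) ≈ 5.475.
Set l(l+1) = 29.97; the integer solution is l = 5.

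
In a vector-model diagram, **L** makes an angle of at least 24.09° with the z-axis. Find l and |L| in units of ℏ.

cos²θ_min = l/(l+1) = 0.8334.
Thus l = 0.8334/(1 − 0.8334) ≈ 5.
Then |L| = ℏ√(5·6) = √30 ℏ.

l = 5, |L| = √30 ℏ ≈ 5.477ℏ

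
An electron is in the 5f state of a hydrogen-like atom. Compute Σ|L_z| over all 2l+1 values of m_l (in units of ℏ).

Σ|L_z| = 12 ℏ

The 5f subshell has l = 3.
m_l ∈ {-3, -2, -1, 0, 1, 2, 3}.
Σ|m_l| = 2·3(3+1)/2 = 12.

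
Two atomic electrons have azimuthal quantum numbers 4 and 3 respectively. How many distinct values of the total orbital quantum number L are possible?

7

By the triangle rule, |l₁ − l₂| ≤ L ≤ l₁ + l₂.
Allowed values: L = 1, 2, 3, 4, 5, 6, 7.
That is 7 values.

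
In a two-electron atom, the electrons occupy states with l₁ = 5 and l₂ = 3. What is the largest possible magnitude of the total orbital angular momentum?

|L_tot|_max = 6√2 ℏ ≈ 8.485ℏ

The total orbital quantum number L ranges from |l₁ − l₂| to l₁ + l₂ in integer steps.
L ∈ {2, 3, 4, 5, 6, 7, 8}.
The largest magnitude corresponds to L = 8: |L_tot| = ℏ√(8·9) = 6√2 ℏ.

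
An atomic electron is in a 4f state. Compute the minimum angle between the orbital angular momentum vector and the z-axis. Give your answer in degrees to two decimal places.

θ_min ≈ 30.00°

4f means n = 4, l = 3.
|L|² = l(l+1)ℏ² = 12ℏ², so |L| = 2√3 ℏ.
The smallest angle corresponds to the largest L_z, i.e. m_l = l = 3, giving L_z = 3ℏ.
cos θ_min = 3/√12, so θ_min ≈ 30.00°.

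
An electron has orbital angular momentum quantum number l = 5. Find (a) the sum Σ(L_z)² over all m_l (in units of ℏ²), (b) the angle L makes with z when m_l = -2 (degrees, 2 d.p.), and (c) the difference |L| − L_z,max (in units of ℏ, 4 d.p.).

Σ(L_z)² = 110 ℏ²; θ(m_l=-2) ≈ 111.42°; |L|−L_z,max ≈ 0.4772ℏ

Σ m_l² = 110, so Σ(L_z)² = 110 ℏ².
For m_l = -2: cos θ = -2/√30, θ ≈ 111.42°.
|L| − L_z,max = (√30 − 5)ℏ ≈ 0.4772ℏ.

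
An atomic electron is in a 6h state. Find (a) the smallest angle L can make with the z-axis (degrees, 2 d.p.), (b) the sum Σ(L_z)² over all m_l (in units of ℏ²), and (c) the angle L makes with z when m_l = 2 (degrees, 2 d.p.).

The 6h subshell has l = 5.
cos θ_min = 5/√30, so θ_min ≈ 24.09°.
Σ m_l² = 110, so Σ(L_z)² = 110 ℏ².
For m_l = 2: cos θ = 2/√30, θ ≈ 68.58°.

θ_min ≈ 24.09°; Σ(L_z)² = 110 ℏ²; θ(m_l=2) ≈ 68.58°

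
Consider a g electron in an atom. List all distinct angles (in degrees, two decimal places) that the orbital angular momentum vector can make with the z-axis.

The letter g corresponds to l = 4.
|L| = ℏ√(l(l+1)) = 2√5 ℏ.
cos θ = m_l/√20 for each m_l ∈ {-4, -3, -2, -1, 0, 1, 2, 3, 4}.

θ ∈ {26.57°, 47.87°, 63.43°, 77.08°, 90.00°, 102.92°, 116.57°, 132.13°, 153.43°}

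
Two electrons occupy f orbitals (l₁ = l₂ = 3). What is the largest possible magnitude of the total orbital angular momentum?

By the triangle rule, |l₁ − l₂| ≤ L ≤ l₁ + l₂.
Allowed values: L = 0, 1, 2, 3, 4, 5, 6.
The largest magnitude corresponds to L = 6: |L_tot| = ℏ√(6·7) = √42 ℏ.

|L_tot|_max = √42 ℏ ≈ 6.481ℏ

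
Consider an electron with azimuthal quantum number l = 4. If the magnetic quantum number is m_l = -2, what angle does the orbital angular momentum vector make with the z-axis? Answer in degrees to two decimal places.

|L| = ℏ√(l(l+1)) = 2√5 ℏ.
L_z = m_l ℏ = −2ℏ.
cos θ = L_z/|L| = -2/√20, so θ ≈ 116.57°.

θ ≈ 116.57°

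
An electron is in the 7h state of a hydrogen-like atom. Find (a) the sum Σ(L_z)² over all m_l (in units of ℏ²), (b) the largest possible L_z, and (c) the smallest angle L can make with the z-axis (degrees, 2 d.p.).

Σ(L_z)² = 110 ℏ²; L_z,max = 5ℏ; θ_min ≈ 24.09°

The 7h subshell has l = 5.
Σ m_l² = 110, so Σ(L_z)² = 110 ℏ².
L_z,max = lℏ = 5ℏ.
cos θ_min = 5/√30, so θ_min ≈ 24.09°.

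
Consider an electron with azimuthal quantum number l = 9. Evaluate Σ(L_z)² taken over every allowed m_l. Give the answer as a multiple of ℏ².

m_l ∈ {-9, -8, -7, -6, -5, -4, -3, -2, -1, 0, 1, 2, 3, 4, 5, 6, 7, 8, 9}.
Σ m_l² = 2·(1 + 4 + 9 + 16 + 25 + 36 + 49 + 64 + 81) = 570.

Σ(L_z)² = 570 ℏ²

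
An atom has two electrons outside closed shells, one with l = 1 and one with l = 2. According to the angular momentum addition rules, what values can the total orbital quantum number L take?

L = 1, 2, 3

By the triangle rule, |l₁ − l₂| ≤ L ≤ l₁ + l₂.
L ∈ {1, 2, 3}.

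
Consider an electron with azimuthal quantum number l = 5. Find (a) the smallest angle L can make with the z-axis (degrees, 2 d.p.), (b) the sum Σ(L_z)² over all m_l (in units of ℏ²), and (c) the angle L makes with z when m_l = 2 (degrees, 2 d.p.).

θ_min ≈ 24.09°; Σ(L_z)² = 110 ℏ²; θ(m_l=2) ≈ 68.58°

cos θ_min = 5/√30, so θ_min ≈ 24.09°.
Σ m_l² = 110, so Σ(L_z)² = 110 ℏ².
For m_l = 2: cos θ = 2/√30, θ ≈ 68.58°.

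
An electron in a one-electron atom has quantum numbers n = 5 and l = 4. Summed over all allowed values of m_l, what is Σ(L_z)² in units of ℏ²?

Σ(L_z)² = 60 ℏ²

m_l ∈ {-4, -3, -2, -1, 0, 1, 2, 3, 4}.
Σ m_l² = 2·(1 + 4 + 9 + 16) = 60.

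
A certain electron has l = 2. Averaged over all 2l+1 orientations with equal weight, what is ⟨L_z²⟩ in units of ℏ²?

⟨L_z²⟩ = 2 ℏ²

m_l runs from −2 to 2, i.e. {-2, -1, 0, 1, 2}.
Average of L_z² over 5 states: 10/5 ℏ² = 2 ℏ².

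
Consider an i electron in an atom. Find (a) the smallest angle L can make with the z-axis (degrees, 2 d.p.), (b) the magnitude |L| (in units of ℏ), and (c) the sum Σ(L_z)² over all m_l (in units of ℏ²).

For an i orbital, l = 6.
cos θ_min = 6/√42, so θ_min ≈ 22.21°.
|L| = ℏ√(6·7) = √42 ℏ ≈ 6.481ℏ.
Σ m_l² = 182, so Σ(L_z)² = 182 ℏ².

θ_min ≈ 22.21°; |L| = √42 ℏ ≈ 6.481ℏ; Σ(L_z)² = 182 ℏ²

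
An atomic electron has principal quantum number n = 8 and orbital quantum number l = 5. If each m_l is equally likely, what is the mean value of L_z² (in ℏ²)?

The allowed m_l values are -5, -4, -3, -2, -1, 0, 1, 2, 3, 4, 5.
⟨L_z²⟩ = ℏ²·(Σ m_l²)/(2l+1) = ℏ²·110/11 = 10ℏ².

⟨L_z²⟩ = 10 ℏ²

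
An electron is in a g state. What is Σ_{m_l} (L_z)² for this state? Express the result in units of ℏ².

Σ(L_z)² = 60 ℏ²

A g state has l = 4.
m_l ∈ {-4, -3, -2, -1, 0, 1, 2, 3, 4}.
Σ m_l² = l(l+1)(2l+1)/3 = 4·5·9/3 = 60.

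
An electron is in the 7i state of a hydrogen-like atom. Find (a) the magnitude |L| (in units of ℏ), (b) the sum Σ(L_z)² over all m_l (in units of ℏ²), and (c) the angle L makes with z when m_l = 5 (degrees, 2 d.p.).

For 7i, l = 6.
|L| = ℏ√(6·7) = √42 ℏ ≈ 6.481ℏ.
Σ m_l² = 182, so Σ(L_z)² = 182 ℏ².
For m_l = 5: cos θ = 5/√42, θ ≈ 39.51°.

|L| = √42 ℏ ≈ 6.481ℏ; Σ(L_z)² = 182 ℏ²; θ(m_l=5) ≈ 39.51°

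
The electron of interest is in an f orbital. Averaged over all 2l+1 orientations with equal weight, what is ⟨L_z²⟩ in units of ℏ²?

An f state has l = 3.
m_l runs from −3 to 3, i.e. {-3, -2, -1, 0, 1, 2, 3}.
⟨L_z²⟩ = ℏ²·(Σ m_l²)/(2l+1) = ℏ²·28/7 = 4ℏ².

⟨L_z²⟩ = 4 ℏ²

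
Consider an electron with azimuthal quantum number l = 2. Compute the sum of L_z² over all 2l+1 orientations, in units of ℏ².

m_l ∈ {-2, -1, 0, 1, 2}.
Summing m² from −2 to 2: Σ m_l² = 10.

Σ(L_z)² = 10 ℏ²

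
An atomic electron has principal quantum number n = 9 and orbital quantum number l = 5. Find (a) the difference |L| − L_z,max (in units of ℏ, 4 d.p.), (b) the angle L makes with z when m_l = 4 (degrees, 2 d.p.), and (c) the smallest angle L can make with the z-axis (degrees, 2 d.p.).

|L|−L_z,max ≈ 0.4772ℏ; θ(m_l=4) ≈ 43.09°; θ_min ≈ 24.09°

|L| − L_z,max = (√30 − 5)ℏ ≈ 0.4772ℏ.
For m_l = 4: cos θ = 4/√30, θ ≈ 43.09°.
cos θ_min = 5/√30, so θ_min ≈ 24.09°.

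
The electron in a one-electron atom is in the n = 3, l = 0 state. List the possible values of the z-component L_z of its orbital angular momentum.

L_z = m_l ℏ with m_l ranging from −l to +l in integer steps.
For l = 0: m_l ∈ {0}.

L_z ∈ {0}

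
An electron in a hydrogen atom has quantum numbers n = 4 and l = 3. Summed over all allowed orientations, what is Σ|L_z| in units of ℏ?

m_l ∈ {-3, -2, -1, 0, 1, 2, 3}.
Σ|m_l| = l(l+1) = 12.

Σ|L_z| = 12 ℏ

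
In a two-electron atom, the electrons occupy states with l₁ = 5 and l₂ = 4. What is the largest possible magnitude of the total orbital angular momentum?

|L_tot|_max = 3√10 ℏ ≈ 9.487ℏ

By the triangle rule, |l₁ − l₂| ≤ L ≤ l₁ + l₂.
L ∈ {1, 2, 3, 4, 5, 6, 7, 8, 9}.
The largest magnitude corresponds to L = 9: |L_tot| = ℏ√(9·10) = 3√10 ℏ.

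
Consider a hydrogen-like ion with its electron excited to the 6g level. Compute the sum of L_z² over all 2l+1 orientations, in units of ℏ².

The 6g level has l = 4.
m_l ∈ {-4, -3, -2, -1, 0, 1, 2, 3, 4}.
Σ m_l² = 2·(1 + 4 + 9 + 16) = 60.

Σ(L_z)² = 60 ℏ²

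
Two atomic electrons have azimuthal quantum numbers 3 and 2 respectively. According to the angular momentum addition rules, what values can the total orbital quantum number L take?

L = 1, 2, 3, 4, 5

Angular momentum addition gives L = |l₁ − l₂|, …, l₁ + l₂.
Allowed values: L = 1, 2, 3, 4, 5.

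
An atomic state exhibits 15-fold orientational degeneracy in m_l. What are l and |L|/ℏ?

l = 7, |L| = 2√14 ℏ ≈ 7.483ℏ

15 = 2l + 1, so l = (15−1)/2 = 7.
|L| = ℏ√(l(l+1)) = ℏ√(7·8) = 2√14 ℏ.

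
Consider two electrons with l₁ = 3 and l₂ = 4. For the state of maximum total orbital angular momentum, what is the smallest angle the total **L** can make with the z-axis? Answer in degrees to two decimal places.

θ_min ≈ 20.70°

By the triangle rule, |l₁ − l₂| ≤ L ≤ l₁ + l₂.
Allowed values: L = 1, 2, 3, 4, 5, 6, 7.
The maximum is L = 7, with |L_tot| = ℏ√(7·8) = 2√14 ℏ.
The minimum angle with z is arccos(7/√56) ≈ 20.70°.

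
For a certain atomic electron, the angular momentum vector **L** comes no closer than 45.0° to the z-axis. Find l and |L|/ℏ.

At minimum angle, m_l = l, so cos θ = l/√(l(l+1)); cos²θ = l/(l+1) = 0.5000.
l = cos²θ/sin²θ ≈ 1.
Then |L| = ℏ√(1·2) = √2 ℏ.

l = 1, |L| = √2 ℏ ≈ 1.414ℏ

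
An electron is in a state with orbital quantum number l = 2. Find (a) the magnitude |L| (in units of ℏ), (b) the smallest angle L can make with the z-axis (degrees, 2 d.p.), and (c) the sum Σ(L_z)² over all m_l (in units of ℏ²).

|L| = ℏ√(2·3) = √6 ℏ ≈ 2.449ℏ.
cos θ_min = 2/√6, so θ_min ≈ 35.26°.
Σ m_l² = 10, so Σ(L_z)² = 10 ℏ².

|L| = √6 ℏ ≈ 2.449ℏ; θ_min ≈ 35.26°; Σ(L_z)² = 10 ℏ²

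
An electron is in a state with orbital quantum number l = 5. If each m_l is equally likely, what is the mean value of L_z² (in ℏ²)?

⟨L_z²⟩ = 10 ℏ²

m_l runs from −5 to 5, i.e. {-5, -4, -3, -2, -1, 0, 1, 2, 3, 4, 5}.
Average of L_z² over 11 states: 110/11 ℏ² = 10 ℏ².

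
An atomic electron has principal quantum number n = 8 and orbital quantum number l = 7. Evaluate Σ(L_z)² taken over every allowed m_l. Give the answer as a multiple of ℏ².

Σ(L_z)² = 280 ℏ²

m_l ∈ {-7, -6, -5, -4, -3, -2, -1, 0, 1, 2, 3, 4, 5, 6, 7}.
Σ m_l² = l(l+1)(2l+1)/3 = 7·8·15/3 = 280.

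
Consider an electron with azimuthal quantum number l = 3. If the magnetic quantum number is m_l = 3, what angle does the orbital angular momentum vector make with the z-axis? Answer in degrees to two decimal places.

|L|² = l(l+1)ℏ² = 12ℏ², so |L| = 2√3 ℏ.
L_z = m_l ℏ = 3ℏ.
cos θ = L_z/|L| = 3/√12, so θ ≈ 30.00°.

θ ≈ 30.00°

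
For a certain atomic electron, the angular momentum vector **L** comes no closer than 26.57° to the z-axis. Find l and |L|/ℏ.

At minimum angle, m_l = l, so cos θ = l/√(l(l+1)); cos²θ = l/(l+1) = 0.7999.
l = cos²θ/sin²θ ≈ 4.
Then |L| = ℏ√(4·5) = 2√5 ℏ.

l = 4, |L| = 2√5 ℏ ≈ 4.472ℏ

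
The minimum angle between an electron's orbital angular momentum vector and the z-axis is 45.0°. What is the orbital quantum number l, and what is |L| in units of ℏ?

l = 1, |L| = √2 ℏ ≈ 1.414ℏ

cos²θ_min = l/(l+1) = 0.5000.
Thus l = 0.5000/(1 − 0.5000) ≈ 1.
Then |L| = ℏ√(1·2) = √2 ℏ.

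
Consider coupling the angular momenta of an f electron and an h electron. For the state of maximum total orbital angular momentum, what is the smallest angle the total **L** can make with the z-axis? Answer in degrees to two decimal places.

Angular momentum addition gives L = |l₁ − l₂|, …, l₁ + l₂.
Allowed values: L = 2, 3, 4, 5, 6, 7, 8.
The maximum is L = 8, with |L_tot| = ℏ√(8·9) = 6√2 ℏ.
The minimum angle with z is arccos(8/√72) ≈ 19.47°.

θ_min ≈ 19.47°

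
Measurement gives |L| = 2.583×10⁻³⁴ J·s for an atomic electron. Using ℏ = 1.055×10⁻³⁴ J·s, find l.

l = 2

In units of ℏ, |L| ≈ 2.448.
Set l(l+1) = 5.99; the integer solution is l = 2.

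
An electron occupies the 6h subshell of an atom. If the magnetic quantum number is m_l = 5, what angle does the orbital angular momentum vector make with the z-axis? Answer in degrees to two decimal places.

θ ≈ 24.09°

For 6h, l = 5.
|L|² = l(l+1)ℏ² = 30ℏ², so |L| = √30 ℏ.
L_z = m_l ℏ = 5ℏ.
cos θ = L_z/|L| = 5/√30, so θ ≈ 24.09°.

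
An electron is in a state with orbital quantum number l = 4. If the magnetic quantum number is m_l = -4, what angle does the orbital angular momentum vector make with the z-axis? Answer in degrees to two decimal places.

θ ≈ 153.43°

|L|² = l(l+1)ℏ² = 20ℏ², so |L| = 2√5 ℏ.
L_z = m_l ℏ = −4ℏ.
cos θ = L_z/|L| = -4/√20, so θ ≈ 153.43°.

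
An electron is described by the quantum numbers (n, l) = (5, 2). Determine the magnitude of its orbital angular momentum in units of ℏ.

|L| = ℏ√(l(l+1)) = ℏ√(2·3) = √6 ℏ

|L| = √6 ℏ ≈ 2.449ℏ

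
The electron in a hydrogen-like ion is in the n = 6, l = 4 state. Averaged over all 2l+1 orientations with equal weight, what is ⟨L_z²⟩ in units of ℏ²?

The allowed m_l values are -4, -3, -2, -1, 0, 1, 2, 3, 4.
Average of L_z² over 9 states: 60/9 ℏ² = 6.667 ℏ².

⟨L_z²⟩ = 6.667 ℏ²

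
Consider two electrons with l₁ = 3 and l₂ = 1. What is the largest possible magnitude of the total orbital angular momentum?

|L_tot|_max = 2√5 ℏ ≈ 4.472ℏ

The total orbital quantum number L ranges from |l₁ − l₂| to l₁ + l₂ in integer steps.
Allowed values: L = 2, 3, 4.
The largest magnitude corresponds to L = 4: |L_tot| = ℏ√(4·5) = 2√5 ℏ.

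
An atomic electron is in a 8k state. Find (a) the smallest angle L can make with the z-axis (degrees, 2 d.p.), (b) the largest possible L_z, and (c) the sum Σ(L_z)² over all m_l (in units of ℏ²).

The 8k subshell has l = 7.
cos θ_min = 7/√56, so θ_min ≈ 20.70°.
L_z,max = lℏ = 7ℏ.
Σ m_l² = 280, so Σ(L_z)² = 280 ℏ².

θ_min ≈ 20.70°; L_z,max = 7ℏ; Σ(L_z)² = 280 ℏ²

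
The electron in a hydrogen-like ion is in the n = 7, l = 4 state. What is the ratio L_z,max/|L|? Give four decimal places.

L_z,max/|L| = 0.8944

|L| = 2√5 ℏ ≈ 4.4721ℏ, while L_z,max = lℏ = 4ℏ.
L_z,max/|L| = 4/√20 = 0.8944.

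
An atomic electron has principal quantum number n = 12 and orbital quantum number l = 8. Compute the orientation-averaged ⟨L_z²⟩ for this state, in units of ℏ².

The allowed m_l values are -8, -7, -6, -5, -4, -3, -2, -1, 0, 1, 2, 3, 4, 5, 6, 7, 8.
⟨L_z²⟩ = ℏ²·l(l+1)/3 = 24ℏ².

⟨L_z²⟩ = 24 ℏ²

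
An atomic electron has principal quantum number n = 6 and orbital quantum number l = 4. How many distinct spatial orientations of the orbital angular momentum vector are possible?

9

The number of m_l values is 2l + 1 = 2·4 + 1 = 9.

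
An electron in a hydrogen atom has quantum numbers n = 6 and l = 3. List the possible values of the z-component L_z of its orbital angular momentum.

L_z ∈ {−3ℏ, −2ℏ, −ℏ, 0, ℏ, 2ℏ, 3ℏ}

L_z = m_l ℏ with m_l ranging from −l to +l in integer steps.
For l = 3: m_l ∈ {-3, -2, -1, 0, 1, 2, 3}.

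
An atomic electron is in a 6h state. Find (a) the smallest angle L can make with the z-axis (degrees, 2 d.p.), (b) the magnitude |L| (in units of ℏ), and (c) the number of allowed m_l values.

The 6h subshell has l = 5.
cos θ_min = 5/√30, so θ_min ≈ 24.09°.
|L| = ℏ√(5·6) = √30 ℏ ≈ 5.477ℏ.
There are 2l+1 = 11 values of m_l.

θ_min ≈ 24.09°; |L| = √30 ℏ ≈ 5.477ℏ; 11 values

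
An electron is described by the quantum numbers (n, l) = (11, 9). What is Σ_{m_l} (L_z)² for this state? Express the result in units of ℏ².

Σ(L_z)² = 570 ℏ²

The allowed m_l values are -9, -8, -7, -6, -5, -4, -3, -2, -1, 0, 1, 2, 3, 4, 5, 6, 7, 8, 9.
Σ m_l² = 2·(1 + 4 + 9 + 16 + 25 + 36 + 49 + 64 + 81) = 570.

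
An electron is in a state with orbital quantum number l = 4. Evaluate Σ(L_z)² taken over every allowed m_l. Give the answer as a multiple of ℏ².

Σ(L_z)² = 60 ℏ²

The allowed m_l values are -4, -3, -2, -1, 0, 1, 2, 3, 4.
Σ m_l² = 2·(1 + 4 + 9 + 16) = 60.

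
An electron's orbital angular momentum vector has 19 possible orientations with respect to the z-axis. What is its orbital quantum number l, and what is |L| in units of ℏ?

Since there are 2l+1 = 19 values of m_l, l = 9.
Then |L| = √(l(l+1)) ℏ = 3√10 ℏ.

l = 9, |L| = 3√10 ℏ ≈ 9.487ℏ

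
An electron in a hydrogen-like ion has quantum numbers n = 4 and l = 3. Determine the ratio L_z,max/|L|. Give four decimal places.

|L| = 2√3 ℏ ≈ 3.4641ℏ, while L_z,max = lℏ = 3ℏ.
L_z,max/|L| = 3/√12 = 0.8660.

L_z,max/|L| = 0.8660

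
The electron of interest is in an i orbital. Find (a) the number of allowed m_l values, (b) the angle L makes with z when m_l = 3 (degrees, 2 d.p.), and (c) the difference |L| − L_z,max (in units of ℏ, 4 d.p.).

13 values; θ(m_l=3) ≈ 62.42°; |L|−L_z,max ≈ 0.4807ℏ

An i state has l = 6.
There are 2l+1 = 13 values of m_l.
For m_l = 3: cos θ = 3/√42, θ ≈ 62.42°.
|L| − L_z,max = (√42 − 6)ℏ ≈ 0.4807ℏ.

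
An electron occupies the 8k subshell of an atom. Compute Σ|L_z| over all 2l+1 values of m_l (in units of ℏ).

8k means n = 8, l = 7.
The allowed m_l values are -7, -6, -5, -4, -3, -2, -1, 0, 1, 2, 3, 4, 5, 6, 7.
Σ|m_l| = 2(1+2+…+7) = 56.

Σ|L_z| = 56 ℏ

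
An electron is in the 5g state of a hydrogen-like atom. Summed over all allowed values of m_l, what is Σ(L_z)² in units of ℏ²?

Σ(L_z)² = 60 ℏ²

The 5g subshell has l = 4.
m_l runs from −4 to 4, i.e. {-4, -3, -2, -1, 0, 1, 2, 3, 4}.
Σ m_l² = 2·(1 + 4 + 9 + 16) = 60.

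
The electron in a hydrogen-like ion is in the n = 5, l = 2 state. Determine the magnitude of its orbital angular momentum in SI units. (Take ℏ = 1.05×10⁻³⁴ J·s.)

|L| = 2.57×10⁻³⁴ J·s

|L| = ℏ√(l(l+1)) = ℏ√(2·3) = √6 ℏ
Numerically, |L| = 2.449 × (1.05×10⁻³⁴ J·s) = 2.57×10⁻³⁴ J·s.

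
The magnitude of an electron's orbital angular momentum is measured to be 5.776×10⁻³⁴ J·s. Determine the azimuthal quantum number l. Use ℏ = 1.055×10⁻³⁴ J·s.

l = 5

|L|/ℏ = (5.776×10⁻³⁴)/(1.055×10⁻³⁴) ≈ 5.475.
l(l+1) ≈ 5.475² ≈ 29.97, so l = 5.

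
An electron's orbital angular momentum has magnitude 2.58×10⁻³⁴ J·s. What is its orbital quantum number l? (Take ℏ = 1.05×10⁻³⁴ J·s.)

In units of ℏ, |L| ≈ 2.457.
(|L|/ℏ)² = l(l+1) ≈ 6.04 ⇒ l = 2.

l = 2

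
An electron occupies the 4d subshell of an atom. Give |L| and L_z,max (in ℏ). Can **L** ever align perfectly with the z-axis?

No: L_z,max = 2ℏ < |L| = √6 ℏ ≈ 2.449ℏ

4d means n = 4, l = 2.
|L| = √6 ℏ ≈ 2.4495ℏ, while L_z,max = lℏ = 2ℏ.
Since |L| > L_z,max, the vector can never point exactly along z; the closest it comes is θ_min = arccos(2/√6) ≈ 35.3°.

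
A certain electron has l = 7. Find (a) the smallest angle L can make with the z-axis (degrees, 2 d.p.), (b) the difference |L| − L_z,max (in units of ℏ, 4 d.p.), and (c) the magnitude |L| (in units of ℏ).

θ_min ≈ 20.70°; |L|−L_z,max ≈ 0.4833ℏ; |L| = 2√14 ℏ ≈ 7.483ℏ

cos θ_min = 7/√56, so θ_min ≈ 20.70°.
|L| − L_z,max = (2√14 − 7)ℏ ≈ 0.4833ℏ.
|L| = ℏ√(7·8) = 2√14 ℏ ≈ 7.483ℏ.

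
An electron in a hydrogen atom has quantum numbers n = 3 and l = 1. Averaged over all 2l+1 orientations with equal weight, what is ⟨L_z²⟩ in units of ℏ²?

The allowed m_l values are -1, 0, 1.
⟨L_z²⟩ = ℏ²·l(l+1)/3 = 0.6667ℏ².

⟨L_z²⟩ = 0.6667 ℏ²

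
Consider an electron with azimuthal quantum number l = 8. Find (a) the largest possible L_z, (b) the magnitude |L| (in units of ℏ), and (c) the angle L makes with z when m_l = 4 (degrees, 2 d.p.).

L_z,max = 8ℏ; |L| = 6√2 ℏ ≈ 8.485ℏ; θ(m_l=4) ≈ 61.87°

L_z,max = lℏ = 8ℏ.
|L| = ℏ√(8·9) = 6√2 ℏ ≈ 8.485ℏ.
For m_l = 4: cos θ = 4/√72, θ ≈ 61.87°.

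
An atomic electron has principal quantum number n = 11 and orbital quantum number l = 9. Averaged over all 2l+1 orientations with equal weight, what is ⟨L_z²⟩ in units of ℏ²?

⟨L_z²⟩ = 30 ℏ²

m_l runs from −9 to 9, i.e. {-9, -8, -7, -6, -5, -4, -3, -2, -1, 0, 1, 2, 3, 4, 5, 6, 7, 8, 9}.
⟨L_z²⟩ = ℏ²·(Σ m_l²)/(2l+1) = ℏ²·570/19 = 30ℏ².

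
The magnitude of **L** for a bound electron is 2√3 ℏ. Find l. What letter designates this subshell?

l = 3 (f orbital)

Since |L|² = l(l+1)ℏ², l(l+1) = 12.
The positive root is l = 3.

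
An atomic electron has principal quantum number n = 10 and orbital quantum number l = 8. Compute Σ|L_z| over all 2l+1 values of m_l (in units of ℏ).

Σ|L_z| = 72 ℏ

m_l runs from −8 to 8, i.e. {-8, -7, -6, -5, -4, -3, -2, -1, 0, 1, 2, 3, 4, 5, 6, 7, 8}.
Σ|m_l| = l(l+1) = 72.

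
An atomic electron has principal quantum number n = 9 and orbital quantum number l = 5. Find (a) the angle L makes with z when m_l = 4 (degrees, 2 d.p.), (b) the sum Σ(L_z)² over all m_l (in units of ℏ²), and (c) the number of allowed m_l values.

For m_l = 4: cos θ = 4/√30, θ ≈ 43.09°.
Σ m_l² = 110, so Σ(L_z)² = 110 ℏ².
There are 2l+1 = 11 values of m_l.

θ(m_l=4) ≈ 43.09°; Σ(L_z)² = 110 ℏ²; 11 values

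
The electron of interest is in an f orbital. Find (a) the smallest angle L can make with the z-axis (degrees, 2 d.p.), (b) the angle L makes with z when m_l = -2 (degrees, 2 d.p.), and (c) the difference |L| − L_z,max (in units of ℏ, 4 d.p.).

θ_min ≈ 30.00°; θ(m_l=-2) ≈ 125.26°; |L|−L_z,max ≈ 0.4641ℏ

An f state has l = 3.
cos θ_min = 3/√12, so θ_min ≈ 30.00°.
For m_l = -2: cos θ = -2/√12, θ ≈ 125.26°.
|L| − L_z,max = (2√3 − 3)ℏ ≈ 0.4641ℏ.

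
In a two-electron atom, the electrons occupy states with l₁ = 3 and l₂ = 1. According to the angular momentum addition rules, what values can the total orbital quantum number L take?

The total orbital quantum number L ranges from |l₁ − l₂| to l₁ + l₂ in integer steps.
L ∈ {2, 3, 4}.

L = 2, 3, 4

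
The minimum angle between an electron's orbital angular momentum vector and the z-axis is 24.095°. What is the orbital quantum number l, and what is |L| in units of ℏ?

l = 5, |L| = √30 ℏ ≈ 5.477ℏ

cos²θ_min = l/(l+1) = 0.8333.
l = cos²θ/sin²θ ≈ 5.
Then |L| = ℏ√(5·6) = √30 ℏ.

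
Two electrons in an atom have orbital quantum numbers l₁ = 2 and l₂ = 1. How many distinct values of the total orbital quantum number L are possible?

The total orbital quantum number L ranges from |l₁ − l₂| to l₁ + l₂ in integer steps.
So L can be 1, 2, 3.
That is 3 values.

3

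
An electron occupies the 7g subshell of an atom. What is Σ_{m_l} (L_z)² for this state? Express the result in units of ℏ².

Σ(L_z)² = 60 ℏ²

For 7g, l = 4.
The allowed m_l values are -4, -3, -2, -1, 0, 1, 2, 3, 4.
Σ m_l² = 2·(1 + 4 + 9 + 16) = 60.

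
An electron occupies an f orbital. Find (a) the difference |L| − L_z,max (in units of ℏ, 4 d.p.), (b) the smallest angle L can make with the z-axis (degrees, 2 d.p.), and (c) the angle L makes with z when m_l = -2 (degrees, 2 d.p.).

An f state has l = 3.
|L| − L_z,max = (2√3 − 3)ℏ ≈ 0.4641ℏ.
cos θ_min = 3/√12, so θ_min ≈ 30.00°.
For m_l = -2: cos θ = -2/√12, θ ≈ 125.26°.

|L|−L_z,max ≈ 0.4641ℏ; θ_min ≈ 30.00°; θ(m_l=-2) ≈ 125.26°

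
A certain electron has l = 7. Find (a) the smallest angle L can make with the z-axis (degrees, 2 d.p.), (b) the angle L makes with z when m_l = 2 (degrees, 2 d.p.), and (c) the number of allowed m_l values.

cos θ_min = 7/√56, so θ_min ≈ 20.70°.
For m_l = 2: cos θ = 2/√56, θ ≈ 74.50°.
There are 2l+1 = 15 values of m_l.

θ_min ≈ 20.70°; θ(m_l=2) ≈ 74.50°; 15 values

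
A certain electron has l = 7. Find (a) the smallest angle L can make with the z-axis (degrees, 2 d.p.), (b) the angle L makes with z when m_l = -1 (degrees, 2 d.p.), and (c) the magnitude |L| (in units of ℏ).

cos θ_min = 7/√56, so θ_min ≈ 20.70°.
For m_l = -1: cos θ = -1/√56, θ ≈ 97.68°.
|L| = ℏ√(7·8) = 2√14 ℏ ≈ 7.483ℏ.

θ_min ≈ 20.70°; θ(m_l=-1) ≈ 97.68°; |L| = 2√14 ℏ ≈ 7.483ℏ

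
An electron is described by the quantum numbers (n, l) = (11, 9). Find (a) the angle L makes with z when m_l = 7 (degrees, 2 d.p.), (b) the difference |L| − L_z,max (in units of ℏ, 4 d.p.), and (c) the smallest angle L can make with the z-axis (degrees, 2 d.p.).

For m_l = 7: cos θ = 7/√90, θ ≈ 42.45°.
|L| − L_z,max = (3√10 − 9)ℏ ≈ 0.4868ℏ.
cos θ_min = 9/√90, so θ_min ≈ 18.43°.

θ(m_l=7) ≈ 42.45°; |L|−L_z,max ≈ 0.4868ℏ; θ_min ≈ 18.43°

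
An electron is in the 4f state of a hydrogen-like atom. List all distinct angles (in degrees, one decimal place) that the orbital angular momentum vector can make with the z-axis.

For 4f, l = 3.
|L| = √(l(l+1)) ℏ = 2√3 ℏ.
cos θ = m_l/√12 for each m_l ∈ {-3, -2, -1, 0, 1, 2, 3}.

θ ∈ {30.0°, 54.7°, 73.2°, 90.0°, 106.8°, 125.3°, 150.0°}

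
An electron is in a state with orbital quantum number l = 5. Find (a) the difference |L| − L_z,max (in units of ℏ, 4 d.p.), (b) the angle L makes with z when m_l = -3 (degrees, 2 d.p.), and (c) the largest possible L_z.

|L|−L_z,max ≈ 0.4772ℏ; θ(m_l=-3) ≈ 123.21°; L_z,max = 5ℏ

|L| − L_z,max = (√30 − 5)ℏ ≈ 0.4772ℏ.
For m_l = -3: cos θ = -3/√30, θ ≈ 123.21°.
L_z,max = lℏ = 5ℏ.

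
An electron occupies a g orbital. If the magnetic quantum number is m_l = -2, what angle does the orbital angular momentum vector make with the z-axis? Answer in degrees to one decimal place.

θ ≈ 116.6°

For a g orbital, l = 4.
|L|² = l(l+1)ℏ² = 20ℏ², so |L| = 2√5 ℏ.
L_z = m_l ℏ = −2ℏ.
cos θ = L_z/|L| = -2/√20, so θ ≈ 116.6°.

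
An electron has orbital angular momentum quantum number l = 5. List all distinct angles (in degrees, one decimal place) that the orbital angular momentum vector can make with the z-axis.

θ ∈ {24.1°, 43.1°, 56.8°, 68.6°, 79.5°, 90.0°, 100.5°, 111.4°, 123.2°, 136.9°, 155.9°}

|L|² = l(l+1)ℏ² = 30ℏ², so |L| = √30 ℏ.
cos θ = m_l/√30 for each m_l ∈ {-5, -4, -3, -2, -1, 0, 1, 2, 3, 4, 5}.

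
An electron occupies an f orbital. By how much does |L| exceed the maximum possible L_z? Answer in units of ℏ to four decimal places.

The letter f corresponds to l = 3.
|L| = 2√3 ℏ ≈ 3.4641ℏ, while L_z,max = lℏ = 3ℏ.
The difference is (2√3 − 3)ℏ ≈ 0.4641ℏ.

|L| − L_z,max ≈ 0.4641ℏ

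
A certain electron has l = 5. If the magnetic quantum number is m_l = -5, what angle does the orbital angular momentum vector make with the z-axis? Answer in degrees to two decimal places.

|L| = ℏ√(l(l+1)) = √30 ℏ.
L_z = m_l ℏ = −5ℏ.
cos θ = L_z/|L| = -5/√30, so θ ≈ 155.91°.

θ ≈ 155.91°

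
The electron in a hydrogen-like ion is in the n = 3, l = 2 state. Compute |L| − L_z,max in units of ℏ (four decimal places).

|L| = √6 ℏ ≈ 2.4495ℏ, while L_z,max = lℏ = 2ℏ.
The difference is (√6 − 2)ℏ ≈ 0.4495ℏ.

|L| − L_z,max ≈ 0.4495ℏ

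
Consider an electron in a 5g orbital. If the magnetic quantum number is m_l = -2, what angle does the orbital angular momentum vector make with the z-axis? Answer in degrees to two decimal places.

θ ≈ 116.57°

For 5g, l = 4.
|L| = √(l(l+1)) ℏ = 2√5 ℏ.
L_z = m_l ℏ = −2ℏ.
cos θ = L_z/|L| = -2/√20, so θ ≈ 116.57°.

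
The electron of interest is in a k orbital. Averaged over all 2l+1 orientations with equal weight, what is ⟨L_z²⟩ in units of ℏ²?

For a k orbital, l = 7.
m_l ∈ {-7, -6, -5, -4, -3, -2, -1, 0, 1, 2, 3, 4, 5, 6, 7}.
⟨L_z²⟩ = ℏ²·l(l+1)/3 = 18.67ℏ².

⟨L_z²⟩ = 18.67 ℏ²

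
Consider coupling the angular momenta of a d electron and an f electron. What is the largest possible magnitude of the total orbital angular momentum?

|L_tot|_max = √30 ℏ ≈ 5.477ℏ

L runs from |2 − 3| = 1 to 2 + 3 = 5.
L ∈ {1, 2, 3, 4, 5}.
The largest magnitude corresponds to L = 5: |L_tot| = ℏ√(5·6) = √30 ℏ.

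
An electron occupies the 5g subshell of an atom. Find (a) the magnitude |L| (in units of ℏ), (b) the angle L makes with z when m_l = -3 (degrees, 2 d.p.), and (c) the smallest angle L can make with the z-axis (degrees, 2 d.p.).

|L| = 2√5 ℏ ≈ 4.472ℏ; θ(m_l=-3) ≈ 132.13°; θ_min ≈ 26.57°

The 5g subshell has l = 4.
|L| = ℏ√(4·5) = 2√5 ℏ ≈ 4.472ℏ.
For m_l = -3: cos θ = -3/√20, θ ≈ 132.13°.
cos θ_min = 4/√20, so θ_min ≈ 26.57°.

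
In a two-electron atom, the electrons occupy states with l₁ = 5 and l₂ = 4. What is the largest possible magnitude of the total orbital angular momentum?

|L_tot|_max = 3√10 ℏ ≈ 9.487ℏ

By the triangle rule, |l₁ − l₂| ≤ L ≤ l₁ + l₂.
L ∈ {1, 2, 3, 4, 5, 6, 7, 8, 9}.
The largest magnitude corresponds to L = 9: |L_tot| = ℏ√(9·10) = 3√10 ℏ.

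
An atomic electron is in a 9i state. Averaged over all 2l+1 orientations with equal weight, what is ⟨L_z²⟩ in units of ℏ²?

⟨L_z²⟩ = 14 ℏ²

9i means n = 9, l = 6.
m_l runs from −6 to 6, i.e. {-6, -5, -4, -3, -2, -1, 0, 1, 2, 3, 4, 5, 6}.
Average of L_z² over 13 states: 182/13 ℏ² = 14 ℏ².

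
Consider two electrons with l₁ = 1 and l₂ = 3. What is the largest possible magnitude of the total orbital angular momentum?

Angular momentum addition gives L = |l₁ − l₂|, …, l₁ + l₂.
So L can be 2, 3, 4.
The largest magnitude corresponds to L = 4: |L_tot| = ℏ√(4·5) = 2√5 ℏ.

|L_tot|_max = 2√5 ℏ ≈ 4.472ℏ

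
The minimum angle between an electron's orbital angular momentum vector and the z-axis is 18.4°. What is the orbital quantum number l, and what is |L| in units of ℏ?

cos²θ_min = l/(l+1) = 0.9004.
Thus l = 0.9004/(1 − 0.9004) ≈ 9.
Then |L| = ℏ√(9·10) = 3√10 ℏ.

l = 9, |L| = 3√10 ℏ ≈ 9.487ℏ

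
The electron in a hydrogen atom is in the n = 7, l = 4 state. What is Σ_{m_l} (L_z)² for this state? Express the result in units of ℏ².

m_l runs from −4 to 4, i.e. {-4, -3, -2, -1, 0, 1, 2, 3, 4}.
Σ m_l² = l(l+1)(2l+1)/3 = 4·5·9/3 = 60.

Σ(L_z)² = 60 ℏ²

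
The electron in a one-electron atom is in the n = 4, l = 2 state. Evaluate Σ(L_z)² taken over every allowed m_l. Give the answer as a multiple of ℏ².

m_l ∈ {-2, -1, 0, 1, 2}.
Σ m_l² = l(l+1)(2l+1)/3 = 2·3·5/3 = 10.

Σ(L_z)² = 10 ℏ²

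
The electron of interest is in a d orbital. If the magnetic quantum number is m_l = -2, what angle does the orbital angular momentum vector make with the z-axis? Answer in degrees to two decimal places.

θ ≈ 144.74°

A d state has l = 2.
|L| = ℏ√(l(l+1)) = √6 ℏ.
L_z = m_l ℏ = −2ℏ.
cos θ = L_z/|L| = -2/√6, so θ ≈ 144.74°.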